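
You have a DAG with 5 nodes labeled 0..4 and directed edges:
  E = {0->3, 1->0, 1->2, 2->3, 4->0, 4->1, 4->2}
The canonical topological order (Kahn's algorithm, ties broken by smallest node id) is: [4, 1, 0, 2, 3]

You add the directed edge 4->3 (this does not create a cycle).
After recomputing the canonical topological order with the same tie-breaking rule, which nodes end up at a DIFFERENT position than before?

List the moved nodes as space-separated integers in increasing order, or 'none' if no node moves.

Answer: none

Derivation:
Old toposort: [4, 1, 0, 2, 3]
Added edge 4->3
Recompute Kahn (smallest-id tiebreak):
  initial in-degrees: [2, 1, 2, 3, 0]
  ready (indeg=0): [4]
  pop 4: indeg[0]->1; indeg[1]->0; indeg[2]->1; indeg[3]->2 | ready=[1] | order so far=[4]
  pop 1: indeg[0]->0; indeg[2]->0 | ready=[0, 2] | order so far=[4, 1]
  pop 0: indeg[3]->1 | ready=[2] | order so far=[4, 1, 0]
  pop 2: indeg[3]->0 | ready=[3] | order so far=[4, 1, 0, 2]
  pop 3: no out-edges | ready=[] | order so far=[4, 1, 0, 2, 3]
New canonical toposort: [4, 1, 0, 2, 3]
Compare positions:
  Node 0: index 2 -> 2 (same)
  Node 1: index 1 -> 1 (same)
  Node 2: index 3 -> 3 (same)
  Node 3: index 4 -> 4 (same)
  Node 4: index 0 -> 0 (same)
Nodes that changed position: none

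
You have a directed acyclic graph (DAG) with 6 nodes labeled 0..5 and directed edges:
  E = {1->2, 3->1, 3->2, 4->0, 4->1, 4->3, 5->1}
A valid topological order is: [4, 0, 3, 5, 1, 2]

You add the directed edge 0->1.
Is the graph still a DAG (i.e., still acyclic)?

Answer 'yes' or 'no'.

Answer: yes

Derivation:
Given toposort: [4, 0, 3, 5, 1, 2]
Position of 0: index 1; position of 1: index 4
New edge 0->1: forward
Forward edge: respects the existing order. Still a DAG, same toposort still valid.
Still a DAG? yes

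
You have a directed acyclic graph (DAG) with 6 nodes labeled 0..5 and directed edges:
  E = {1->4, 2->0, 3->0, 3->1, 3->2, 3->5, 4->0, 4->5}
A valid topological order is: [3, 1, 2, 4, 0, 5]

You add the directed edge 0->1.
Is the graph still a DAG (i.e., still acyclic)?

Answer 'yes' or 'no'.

Answer: no

Derivation:
Given toposort: [3, 1, 2, 4, 0, 5]
Position of 0: index 4; position of 1: index 1
New edge 0->1: backward (u after v in old order)
Backward edge: old toposort is now invalid. Check if this creates a cycle.
Does 1 already reach 0? Reachable from 1: [0, 1, 4, 5]. YES -> cycle!
Still a DAG? no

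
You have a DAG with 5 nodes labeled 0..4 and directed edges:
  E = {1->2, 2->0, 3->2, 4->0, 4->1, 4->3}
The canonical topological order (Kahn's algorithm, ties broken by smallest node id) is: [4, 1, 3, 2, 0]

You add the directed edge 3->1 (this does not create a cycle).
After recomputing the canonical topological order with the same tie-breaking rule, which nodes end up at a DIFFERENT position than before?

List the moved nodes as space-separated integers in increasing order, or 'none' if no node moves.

Old toposort: [4, 1, 3, 2, 0]
Added edge 3->1
Recompute Kahn (smallest-id tiebreak):
  initial in-degrees: [2, 2, 2, 1, 0]
  ready (indeg=0): [4]
  pop 4: indeg[0]->1; indeg[1]->1; indeg[3]->0 | ready=[3] | order so far=[4]
  pop 3: indeg[1]->0; indeg[2]->1 | ready=[1] | order so far=[4, 3]
  pop 1: indeg[2]->0 | ready=[2] | order so far=[4, 3, 1]
  pop 2: indeg[0]->0 | ready=[0] | order so far=[4, 3, 1, 2]
  pop 0: no out-edges | ready=[] | order so far=[4, 3, 1, 2, 0]
New canonical toposort: [4, 3, 1, 2, 0]
Compare positions:
  Node 0: index 4 -> 4 (same)
  Node 1: index 1 -> 2 (moved)
  Node 2: index 3 -> 3 (same)
  Node 3: index 2 -> 1 (moved)
  Node 4: index 0 -> 0 (same)
Nodes that changed position: 1 3

Answer: 1 3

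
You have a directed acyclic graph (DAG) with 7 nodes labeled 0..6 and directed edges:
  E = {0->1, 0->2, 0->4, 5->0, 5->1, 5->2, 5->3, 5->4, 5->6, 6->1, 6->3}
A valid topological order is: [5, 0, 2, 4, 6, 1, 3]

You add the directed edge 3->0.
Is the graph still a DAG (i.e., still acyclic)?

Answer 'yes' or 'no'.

Given toposort: [5, 0, 2, 4, 6, 1, 3]
Position of 3: index 6; position of 0: index 1
New edge 3->0: backward (u after v in old order)
Backward edge: old toposort is now invalid. Check if this creates a cycle.
Does 0 already reach 3? Reachable from 0: [0, 1, 2, 4]. NO -> still a DAG (reorder needed).
Still a DAG? yes

Answer: yes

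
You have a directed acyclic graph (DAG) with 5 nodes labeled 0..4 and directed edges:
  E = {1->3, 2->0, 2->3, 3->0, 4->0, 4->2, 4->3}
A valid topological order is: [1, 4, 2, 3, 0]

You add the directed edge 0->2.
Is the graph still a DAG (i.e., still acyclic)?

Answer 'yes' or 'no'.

Answer: no

Derivation:
Given toposort: [1, 4, 2, 3, 0]
Position of 0: index 4; position of 2: index 2
New edge 0->2: backward (u after v in old order)
Backward edge: old toposort is now invalid. Check if this creates a cycle.
Does 2 already reach 0? Reachable from 2: [0, 2, 3]. YES -> cycle!
Still a DAG? no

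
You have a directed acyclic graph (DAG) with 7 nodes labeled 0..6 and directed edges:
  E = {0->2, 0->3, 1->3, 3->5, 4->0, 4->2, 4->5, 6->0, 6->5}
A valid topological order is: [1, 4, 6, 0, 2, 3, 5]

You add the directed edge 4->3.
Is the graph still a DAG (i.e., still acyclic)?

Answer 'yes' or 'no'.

Given toposort: [1, 4, 6, 0, 2, 3, 5]
Position of 4: index 1; position of 3: index 5
New edge 4->3: forward
Forward edge: respects the existing order. Still a DAG, same toposort still valid.
Still a DAG? yes

Answer: yes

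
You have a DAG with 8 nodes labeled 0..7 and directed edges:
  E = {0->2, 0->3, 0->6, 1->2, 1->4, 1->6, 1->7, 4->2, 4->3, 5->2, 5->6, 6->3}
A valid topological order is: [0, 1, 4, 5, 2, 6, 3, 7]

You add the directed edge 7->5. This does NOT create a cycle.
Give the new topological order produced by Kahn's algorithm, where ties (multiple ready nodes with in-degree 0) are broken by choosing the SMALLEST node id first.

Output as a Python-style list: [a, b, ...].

Old toposort: [0, 1, 4, 5, 2, 6, 3, 7]
Added edge: 7->5
Position of 7 (7) > position of 5 (3). Must reorder: 7 must now come before 5.
Run Kahn's algorithm (break ties by smallest node id):
  initial in-degrees: [0, 0, 4, 3, 1, 1, 3, 1]
  ready (indeg=0): [0, 1]
  pop 0: indeg[2]->3; indeg[3]->2; indeg[6]->2 | ready=[1] | order so far=[0]
  pop 1: indeg[2]->2; indeg[4]->0; indeg[6]->1; indeg[7]->0 | ready=[4, 7] | order so far=[0, 1]
  pop 4: indeg[2]->1; indeg[3]->1 | ready=[7] | order so far=[0, 1, 4]
  pop 7: indeg[5]->0 | ready=[5] | order so far=[0, 1, 4, 7]
  pop 5: indeg[2]->0; indeg[6]->0 | ready=[2, 6] | order so far=[0, 1, 4, 7, 5]
  pop 2: no out-edges | ready=[6] | order so far=[0, 1, 4, 7, 5, 2]
  pop 6: indeg[3]->0 | ready=[3] | order so far=[0, 1, 4, 7, 5, 2, 6]
  pop 3: no out-edges | ready=[] | order so far=[0, 1, 4, 7, 5, 2, 6, 3]
  Result: [0, 1, 4, 7, 5, 2, 6, 3]

Answer: [0, 1, 4, 7, 5, 2, 6, 3]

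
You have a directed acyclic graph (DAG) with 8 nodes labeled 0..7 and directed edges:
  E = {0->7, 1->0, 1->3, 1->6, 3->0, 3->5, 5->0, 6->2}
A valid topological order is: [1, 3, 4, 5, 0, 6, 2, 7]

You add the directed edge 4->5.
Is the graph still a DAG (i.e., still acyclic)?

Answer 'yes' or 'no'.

Given toposort: [1, 3, 4, 5, 0, 6, 2, 7]
Position of 4: index 2; position of 5: index 3
New edge 4->5: forward
Forward edge: respects the existing order. Still a DAG, same toposort still valid.
Still a DAG? yes

Answer: yes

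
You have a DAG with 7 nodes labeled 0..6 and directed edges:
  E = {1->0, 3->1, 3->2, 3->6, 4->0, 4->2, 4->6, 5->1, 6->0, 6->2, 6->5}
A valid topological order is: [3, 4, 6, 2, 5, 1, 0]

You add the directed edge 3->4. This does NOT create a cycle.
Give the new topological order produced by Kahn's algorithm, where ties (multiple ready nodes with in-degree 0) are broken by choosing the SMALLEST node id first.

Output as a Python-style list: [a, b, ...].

Old toposort: [3, 4, 6, 2, 5, 1, 0]
Added edge: 3->4
Position of 3 (0) < position of 4 (1). Old order still valid.
Run Kahn's algorithm (break ties by smallest node id):
  initial in-degrees: [3, 2, 3, 0, 1, 1, 2]
  ready (indeg=0): [3]
  pop 3: indeg[1]->1; indeg[2]->2; indeg[4]->0; indeg[6]->1 | ready=[4] | order so far=[3]
  pop 4: indeg[0]->2; indeg[2]->1; indeg[6]->0 | ready=[6] | order so far=[3, 4]
  pop 6: indeg[0]->1; indeg[2]->0; indeg[5]->0 | ready=[2, 5] | order so far=[3, 4, 6]
  pop 2: no out-edges | ready=[5] | order so far=[3, 4, 6, 2]
  pop 5: indeg[1]->0 | ready=[1] | order so far=[3, 4, 6, 2, 5]
  pop 1: indeg[0]->0 | ready=[0] | order so far=[3, 4, 6, 2, 5, 1]
  pop 0: no out-edges | ready=[] | order so far=[3, 4, 6, 2, 5, 1, 0]
  Result: [3, 4, 6, 2, 5, 1, 0]

Answer: [3, 4, 6, 2, 5, 1, 0]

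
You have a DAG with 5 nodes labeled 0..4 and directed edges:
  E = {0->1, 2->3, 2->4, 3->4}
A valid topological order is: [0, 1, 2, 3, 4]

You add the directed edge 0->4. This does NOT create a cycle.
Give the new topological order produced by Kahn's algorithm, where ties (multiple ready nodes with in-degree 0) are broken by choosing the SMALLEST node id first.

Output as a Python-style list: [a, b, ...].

Answer: [0, 1, 2, 3, 4]

Derivation:
Old toposort: [0, 1, 2, 3, 4]
Added edge: 0->4
Position of 0 (0) < position of 4 (4). Old order still valid.
Run Kahn's algorithm (break ties by smallest node id):
  initial in-degrees: [0, 1, 0, 1, 3]
  ready (indeg=0): [0, 2]
  pop 0: indeg[1]->0; indeg[4]->2 | ready=[1, 2] | order so far=[0]
  pop 1: no out-edges | ready=[2] | order so far=[0, 1]
  pop 2: indeg[3]->0; indeg[4]->1 | ready=[3] | order so far=[0, 1, 2]
  pop 3: indeg[4]->0 | ready=[4] | order so far=[0, 1, 2, 3]
  pop 4: no out-edges | ready=[] | order so far=[0, 1, 2, 3, 4]
  Result: [0, 1, 2, 3, 4]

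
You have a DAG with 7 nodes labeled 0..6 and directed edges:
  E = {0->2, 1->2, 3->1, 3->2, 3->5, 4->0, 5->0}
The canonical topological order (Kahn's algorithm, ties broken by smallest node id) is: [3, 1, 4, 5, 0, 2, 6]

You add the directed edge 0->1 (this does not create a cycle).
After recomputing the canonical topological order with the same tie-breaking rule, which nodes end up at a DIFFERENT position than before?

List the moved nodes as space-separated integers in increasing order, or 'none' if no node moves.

Answer: 0 1 4 5

Derivation:
Old toposort: [3, 1, 4, 5, 0, 2, 6]
Added edge 0->1
Recompute Kahn (smallest-id tiebreak):
  initial in-degrees: [2, 2, 3, 0, 0, 1, 0]
  ready (indeg=0): [3, 4, 6]
  pop 3: indeg[1]->1; indeg[2]->2; indeg[5]->0 | ready=[4, 5, 6] | order so far=[3]
  pop 4: indeg[0]->1 | ready=[5, 6] | order so far=[3, 4]
  pop 5: indeg[0]->0 | ready=[0, 6] | order so far=[3, 4, 5]
  pop 0: indeg[1]->0; indeg[2]->1 | ready=[1, 6] | order so far=[3, 4, 5, 0]
  pop 1: indeg[2]->0 | ready=[2, 6] | order so far=[3, 4, 5, 0, 1]
  pop 2: no out-edges | ready=[6] | order so far=[3, 4, 5, 0, 1, 2]
  pop 6: no out-edges | ready=[] | order so far=[3, 4, 5, 0, 1, 2, 6]
New canonical toposort: [3, 4, 5, 0, 1, 2, 6]
Compare positions:
  Node 0: index 4 -> 3 (moved)
  Node 1: index 1 -> 4 (moved)
  Node 2: index 5 -> 5 (same)
  Node 3: index 0 -> 0 (same)
  Node 4: index 2 -> 1 (moved)
  Node 5: index 3 -> 2 (moved)
  Node 6: index 6 -> 6 (same)
Nodes that changed position: 0 1 4 5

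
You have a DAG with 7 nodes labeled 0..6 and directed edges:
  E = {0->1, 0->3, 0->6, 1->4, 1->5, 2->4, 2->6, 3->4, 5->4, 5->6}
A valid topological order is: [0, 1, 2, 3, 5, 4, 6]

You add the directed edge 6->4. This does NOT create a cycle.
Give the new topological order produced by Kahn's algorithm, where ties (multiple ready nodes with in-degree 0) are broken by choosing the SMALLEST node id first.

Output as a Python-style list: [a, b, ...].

Old toposort: [0, 1, 2, 3, 5, 4, 6]
Added edge: 6->4
Position of 6 (6) > position of 4 (5). Must reorder: 6 must now come before 4.
Run Kahn's algorithm (break ties by smallest node id):
  initial in-degrees: [0, 1, 0, 1, 5, 1, 3]
  ready (indeg=0): [0, 2]
  pop 0: indeg[1]->0; indeg[3]->0; indeg[6]->2 | ready=[1, 2, 3] | order so far=[0]
  pop 1: indeg[4]->4; indeg[5]->0 | ready=[2, 3, 5] | order so far=[0, 1]
  pop 2: indeg[4]->3; indeg[6]->1 | ready=[3, 5] | order so far=[0, 1, 2]
  pop 3: indeg[4]->2 | ready=[5] | order so far=[0, 1, 2, 3]
  pop 5: indeg[4]->1; indeg[6]->0 | ready=[6] | order so far=[0, 1, 2, 3, 5]
  pop 6: indeg[4]->0 | ready=[4] | order so far=[0, 1, 2, 3, 5, 6]
  pop 4: no out-edges | ready=[] | order so far=[0, 1, 2, 3, 5, 6, 4]
  Result: [0, 1, 2, 3, 5, 6, 4]

Answer: [0, 1, 2, 3, 5, 6, 4]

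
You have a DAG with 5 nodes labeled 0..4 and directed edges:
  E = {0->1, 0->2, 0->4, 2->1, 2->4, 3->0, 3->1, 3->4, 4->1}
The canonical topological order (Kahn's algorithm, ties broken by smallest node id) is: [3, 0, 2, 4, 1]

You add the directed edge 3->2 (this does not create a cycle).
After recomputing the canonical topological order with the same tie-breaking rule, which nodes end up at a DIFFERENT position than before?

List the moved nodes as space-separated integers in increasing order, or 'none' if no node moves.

Old toposort: [3, 0, 2, 4, 1]
Added edge 3->2
Recompute Kahn (smallest-id tiebreak):
  initial in-degrees: [1, 4, 2, 0, 3]
  ready (indeg=0): [3]
  pop 3: indeg[0]->0; indeg[1]->3; indeg[2]->1; indeg[4]->2 | ready=[0] | order so far=[3]
  pop 0: indeg[1]->2; indeg[2]->0; indeg[4]->1 | ready=[2] | order so far=[3, 0]
  pop 2: indeg[1]->1; indeg[4]->0 | ready=[4] | order so far=[3, 0, 2]
  pop 4: indeg[1]->0 | ready=[1] | order so far=[3, 0, 2, 4]
  pop 1: no out-edges | ready=[] | order so far=[3, 0, 2, 4, 1]
New canonical toposort: [3, 0, 2, 4, 1]
Compare positions:
  Node 0: index 1 -> 1 (same)
  Node 1: index 4 -> 4 (same)
  Node 2: index 2 -> 2 (same)
  Node 3: index 0 -> 0 (same)
  Node 4: index 3 -> 3 (same)
Nodes that changed position: none

Answer: none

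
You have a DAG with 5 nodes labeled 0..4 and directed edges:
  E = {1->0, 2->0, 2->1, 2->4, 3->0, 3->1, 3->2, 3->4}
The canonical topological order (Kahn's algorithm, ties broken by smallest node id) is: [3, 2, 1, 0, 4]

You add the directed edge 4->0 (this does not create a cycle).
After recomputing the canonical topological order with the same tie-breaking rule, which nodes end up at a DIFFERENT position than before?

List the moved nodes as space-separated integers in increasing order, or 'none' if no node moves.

Old toposort: [3, 2, 1, 0, 4]
Added edge 4->0
Recompute Kahn (smallest-id tiebreak):
  initial in-degrees: [4, 2, 1, 0, 2]
  ready (indeg=0): [3]
  pop 3: indeg[0]->3; indeg[1]->1; indeg[2]->0; indeg[4]->1 | ready=[2] | order so far=[3]
  pop 2: indeg[0]->2; indeg[1]->0; indeg[4]->0 | ready=[1, 4] | order so far=[3, 2]
  pop 1: indeg[0]->1 | ready=[4] | order so far=[3, 2, 1]
  pop 4: indeg[0]->0 | ready=[0] | order so far=[3, 2, 1, 4]
  pop 0: no out-edges | ready=[] | order so far=[3, 2, 1, 4, 0]
New canonical toposort: [3, 2, 1, 4, 0]
Compare positions:
  Node 0: index 3 -> 4 (moved)
  Node 1: index 2 -> 2 (same)
  Node 2: index 1 -> 1 (same)
  Node 3: index 0 -> 0 (same)
  Node 4: index 4 -> 3 (moved)
Nodes that changed position: 0 4

Answer: 0 4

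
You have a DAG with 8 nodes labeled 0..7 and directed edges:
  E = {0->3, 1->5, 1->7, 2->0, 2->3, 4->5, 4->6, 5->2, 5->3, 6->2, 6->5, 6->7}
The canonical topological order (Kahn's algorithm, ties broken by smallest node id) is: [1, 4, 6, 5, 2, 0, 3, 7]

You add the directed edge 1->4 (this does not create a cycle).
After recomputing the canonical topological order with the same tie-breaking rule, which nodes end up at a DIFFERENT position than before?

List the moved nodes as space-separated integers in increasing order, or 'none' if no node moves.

Old toposort: [1, 4, 6, 5, 2, 0, 3, 7]
Added edge 1->4
Recompute Kahn (smallest-id tiebreak):
  initial in-degrees: [1, 0, 2, 3, 1, 3, 1, 2]
  ready (indeg=0): [1]
  pop 1: indeg[4]->0; indeg[5]->2; indeg[7]->1 | ready=[4] | order so far=[1]
  pop 4: indeg[5]->1; indeg[6]->0 | ready=[6] | order so far=[1, 4]
  pop 6: indeg[2]->1; indeg[5]->0; indeg[7]->0 | ready=[5, 7] | order so far=[1, 4, 6]
  pop 5: indeg[2]->0; indeg[3]->2 | ready=[2, 7] | order so far=[1, 4, 6, 5]
  pop 2: indeg[0]->0; indeg[3]->1 | ready=[0, 7] | order so far=[1, 4, 6, 5, 2]
  pop 0: indeg[3]->0 | ready=[3, 7] | order so far=[1, 4, 6, 5, 2, 0]
  pop 3: no out-edges | ready=[7] | order so far=[1, 4, 6, 5, 2, 0, 3]
  pop 7: no out-edges | ready=[] | order so far=[1, 4, 6, 5, 2, 0, 3, 7]
New canonical toposort: [1, 4, 6, 5, 2, 0, 3, 7]
Compare positions:
  Node 0: index 5 -> 5 (same)
  Node 1: index 0 -> 0 (same)
  Node 2: index 4 -> 4 (same)
  Node 3: index 6 -> 6 (same)
  Node 4: index 1 -> 1 (same)
  Node 5: index 3 -> 3 (same)
  Node 6: index 2 -> 2 (same)
  Node 7: index 7 -> 7 (same)
Nodes that changed position: none

Answer: none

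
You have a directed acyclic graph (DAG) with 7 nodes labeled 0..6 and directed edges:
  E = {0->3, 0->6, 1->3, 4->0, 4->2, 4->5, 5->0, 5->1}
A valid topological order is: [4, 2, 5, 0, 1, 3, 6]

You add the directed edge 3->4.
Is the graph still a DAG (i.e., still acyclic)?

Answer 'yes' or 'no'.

Answer: no

Derivation:
Given toposort: [4, 2, 5, 0, 1, 3, 6]
Position of 3: index 5; position of 4: index 0
New edge 3->4: backward (u after v in old order)
Backward edge: old toposort is now invalid. Check if this creates a cycle.
Does 4 already reach 3? Reachable from 4: [0, 1, 2, 3, 4, 5, 6]. YES -> cycle!
Still a DAG? no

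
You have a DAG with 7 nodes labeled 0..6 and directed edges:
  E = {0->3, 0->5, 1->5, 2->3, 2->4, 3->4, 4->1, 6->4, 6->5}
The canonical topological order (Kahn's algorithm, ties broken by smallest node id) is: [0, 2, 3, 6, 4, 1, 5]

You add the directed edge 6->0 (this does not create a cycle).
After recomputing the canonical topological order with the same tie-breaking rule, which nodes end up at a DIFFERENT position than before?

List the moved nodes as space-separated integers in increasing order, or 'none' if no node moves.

Answer: 0 2 3 6

Derivation:
Old toposort: [0, 2, 3, 6, 4, 1, 5]
Added edge 6->0
Recompute Kahn (smallest-id tiebreak):
  initial in-degrees: [1, 1, 0, 2, 3, 3, 0]
  ready (indeg=0): [2, 6]
  pop 2: indeg[3]->1; indeg[4]->2 | ready=[6] | order so far=[2]
  pop 6: indeg[0]->0; indeg[4]->1; indeg[5]->2 | ready=[0] | order so far=[2, 6]
  pop 0: indeg[3]->0; indeg[5]->1 | ready=[3] | order so far=[2, 6, 0]
  pop 3: indeg[4]->0 | ready=[4] | order so far=[2, 6, 0, 3]
  pop 4: indeg[1]->0 | ready=[1] | order so far=[2, 6, 0, 3, 4]
  pop 1: indeg[5]->0 | ready=[5] | order so far=[2, 6, 0, 3, 4, 1]
  pop 5: no out-edges | ready=[] | order so far=[2, 6, 0, 3, 4, 1, 5]
New canonical toposort: [2, 6, 0, 3, 4, 1, 5]
Compare positions:
  Node 0: index 0 -> 2 (moved)
  Node 1: index 5 -> 5 (same)
  Node 2: index 1 -> 0 (moved)
  Node 3: index 2 -> 3 (moved)
  Node 4: index 4 -> 4 (same)
  Node 5: index 6 -> 6 (same)
  Node 6: index 3 -> 1 (moved)
Nodes that changed position: 0 2 3 6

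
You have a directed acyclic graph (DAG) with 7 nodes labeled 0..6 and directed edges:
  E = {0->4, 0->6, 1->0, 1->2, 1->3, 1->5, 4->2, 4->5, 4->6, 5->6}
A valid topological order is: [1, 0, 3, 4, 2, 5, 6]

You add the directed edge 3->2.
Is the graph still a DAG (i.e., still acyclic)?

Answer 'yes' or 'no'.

Given toposort: [1, 0, 3, 4, 2, 5, 6]
Position of 3: index 2; position of 2: index 4
New edge 3->2: forward
Forward edge: respects the existing order. Still a DAG, same toposort still valid.
Still a DAG? yes

Answer: yes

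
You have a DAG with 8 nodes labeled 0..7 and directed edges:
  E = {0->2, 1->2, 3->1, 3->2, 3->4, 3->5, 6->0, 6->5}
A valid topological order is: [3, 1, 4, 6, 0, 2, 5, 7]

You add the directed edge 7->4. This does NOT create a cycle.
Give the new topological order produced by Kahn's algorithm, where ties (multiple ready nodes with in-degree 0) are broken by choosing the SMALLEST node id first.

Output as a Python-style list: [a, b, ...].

Answer: [3, 1, 6, 0, 2, 5, 7, 4]

Derivation:
Old toposort: [3, 1, 4, 6, 0, 2, 5, 7]
Added edge: 7->4
Position of 7 (7) > position of 4 (2). Must reorder: 7 must now come before 4.
Run Kahn's algorithm (break ties by smallest node id):
  initial in-degrees: [1, 1, 3, 0, 2, 2, 0, 0]
  ready (indeg=0): [3, 6, 7]
  pop 3: indeg[1]->0; indeg[2]->2; indeg[4]->1; indeg[5]->1 | ready=[1, 6, 7] | order so far=[3]
  pop 1: indeg[2]->1 | ready=[6, 7] | order so far=[3, 1]
  pop 6: indeg[0]->0; indeg[5]->0 | ready=[0, 5, 7] | order so far=[3, 1, 6]
  pop 0: indeg[2]->0 | ready=[2, 5, 7] | order so far=[3, 1, 6, 0]
  pop 2: no out-edges | ready=[5, 7] | order so far=[3, 1, 6, 0, 2]
  pop 5: no out-edges | ready=[7] | order so far=[3, 1, 6, 0, 2, 5]
  pop 7: indeg[4]->0 | ready=[4] | order so far=[3, 1, 6, 0, 2, 5, 7]
  pop 4: no out-edges | ready=[] | order so far=[3, 1, 6, 0, 2, 5, 7, 4]
  Result: [3, 1, 6, 0, 2, 5, 7, 4]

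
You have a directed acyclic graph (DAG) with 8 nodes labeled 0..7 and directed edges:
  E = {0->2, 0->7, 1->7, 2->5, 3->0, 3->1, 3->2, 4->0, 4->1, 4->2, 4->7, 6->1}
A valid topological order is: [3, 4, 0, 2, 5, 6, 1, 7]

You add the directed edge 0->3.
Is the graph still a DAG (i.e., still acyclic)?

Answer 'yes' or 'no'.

Answer: no

Derivation:
Given toposort: [3, 4, 0, 2, 5, 6, 1, 7]
Position of 0: index 2; position of 3: index 0
New edge 0->3: backward (u after v in old order)
Backward edge: old toposort is now invalid. Check if this creates a cycle.
Does 3 already reach 0? Reachable from 3: [0, 1, 2, 3, 5, 7]. YES -> cycle!
Still a DAG? no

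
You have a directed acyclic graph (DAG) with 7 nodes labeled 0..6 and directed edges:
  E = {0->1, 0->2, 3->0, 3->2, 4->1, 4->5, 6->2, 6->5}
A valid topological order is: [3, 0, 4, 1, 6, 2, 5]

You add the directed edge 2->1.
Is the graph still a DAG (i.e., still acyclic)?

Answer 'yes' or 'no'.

Answer: yes

Derivation:
Given toposort: [3, 0, 4, 1, 6, 2, 5]
Position of 2: index 5; position of 1: index 3
New edge 2->1: backward (u after v in old order)
Backward edge: old toposort is now invalid. Check if this creates a cycle.
Does 1 already reach 2? Reachable from 1: [1]. NO -> still a DAG (reorder needed).
Still a DAG? yes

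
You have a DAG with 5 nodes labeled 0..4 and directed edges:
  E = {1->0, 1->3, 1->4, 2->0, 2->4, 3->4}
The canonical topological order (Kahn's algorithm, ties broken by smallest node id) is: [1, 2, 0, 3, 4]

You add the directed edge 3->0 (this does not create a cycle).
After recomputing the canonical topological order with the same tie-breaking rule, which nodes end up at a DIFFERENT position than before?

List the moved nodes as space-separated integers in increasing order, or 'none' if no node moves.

Old toposort: [1, 2, 0, 3, 4]
Added edge 3->0
Recompute Kahn (smallest-id tiebreak):
  initial in-degrees: [3, 0, 0, 1, 3]
  ready (indeg=0): [1, 2]
  pop 1: indeg[0]->2; indeg[3]->0; indeg[4]->2 | ready=[2, 3] | order so far=[1]
  pop 2: indeg[0]->1; indeg[4]->1 | ready=[3] | order so far=[1, 2]
  pop 3: indeg[0]->0; indeg[4]->0 | ready=[0, 4] | order so far=[1, 2, 3]
  pop 0: no out-edges | ready=[4] | order so far=[1, 2, 3, 0]
  pop 4: no out-edges | ready=[] | order so far=[1, 2, 3, 0, 4]
New canonical toposort: [1, 2, 3, 0, 4]
Compare positions:
  Node 0: index 2 -> 3 (moved)
  Node 1: index 0 -> 0 (same)
  Node 2: index 1 -> 1 (same)
  Node 3: index 3 -> 2 (moved)
  Node 4: index 4 -> 4 (same)
Nodes that changed position: 0 3

Answer: 0 3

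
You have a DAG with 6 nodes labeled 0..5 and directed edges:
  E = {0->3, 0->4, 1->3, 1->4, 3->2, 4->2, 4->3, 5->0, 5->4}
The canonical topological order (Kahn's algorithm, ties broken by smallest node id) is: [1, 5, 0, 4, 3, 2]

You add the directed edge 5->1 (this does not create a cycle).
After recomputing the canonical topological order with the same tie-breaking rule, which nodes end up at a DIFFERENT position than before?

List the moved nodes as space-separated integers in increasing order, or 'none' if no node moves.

Answer: 0 1 5

Derivation:
Old toposort: [1, 5, 0, 4, 3, 2]
Added edge 5->1
Recompute Kahn (smallest-id tiebreak):
  initial in-degrees: [1, 1, 2, 3, 3, 0]
  ready (indeg=0): [5]
  pop 5: indeg[0]->0; indeg[1]->0; indeg[4]->2 | ready=[0, 1] | order so far=[5]
  pop 0: indeg[3]->2; indeg[4]->1 | ready=[1] | order so far=[5, 0]
  pop 1: indeg[3]->1; indeg[4]->0 | ready=[4] | order so far=[5, 0, 1]
  pop 4: indeg[2]->1; indeg[3]->0 | ready=[3] | order so far=[5, 0, 1, 4]
  pop 3: indeg[2]->0 | ready=[2] | order so far=[5, 0, 1, 4, 3]
  pop 2: no out-edges | ready=[] | order so far=[5, 0, 1, 4, 3, 2]
New canonical toposort: [5, 0, 1, 4, 3, 2]
Compare positions:
  Node 0: index 2 -> 1 (moved)
  Node 1: index 0 -> 2 (moved)
  Node 2: index 5 -> 5 (same)
  Node 3: index 4 -> 4 (same)
  Node 4: index 3 -> 3 (same)
  Node 5: index 1 -> 0 (moved)
Nodes that changed position: 0 1 5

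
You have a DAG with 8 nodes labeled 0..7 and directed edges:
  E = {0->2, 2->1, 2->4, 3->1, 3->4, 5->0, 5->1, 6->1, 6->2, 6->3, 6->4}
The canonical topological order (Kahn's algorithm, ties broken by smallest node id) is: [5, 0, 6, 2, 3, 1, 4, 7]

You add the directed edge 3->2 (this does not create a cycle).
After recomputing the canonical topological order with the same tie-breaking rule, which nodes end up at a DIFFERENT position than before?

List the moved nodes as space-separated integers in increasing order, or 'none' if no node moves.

Old toposort: [5, 0, 6, 2, 3, 1, 4, 7]
Added edge 3->2
Recompute Kahn (smallest-id tiebreak):
  initial in-degrees: [1, 4, 3, 1, 3, 0, 0, 0]
  ready (indeg=0): [5, 6, 7]
  pop 5: indeg[0]->0; indeg[1]->3 | ready=[0, 6, 7] | order so far=[5]
  pop 0: indeg[2]->2 | ready=[6, 7] | order so far=[5, 0]
  pop 6: indeg[1]->2; indeg[2]->1; indeg[3]->0; indeg[4]->2 | ready=[3, 7] | order so far=[5, 0, 6]
  pop 3: indeg[1]->1; indeg[2]->0; indeg[4]->1 | ready=[2, 7] | order so far=[5, 0, 6, 3]
  pop 2: indeg[1]->0; indeg[4]->0 | ready=[1, 4, 7] | order so far=[5, 0, 6, 3, 2]
  pop 1: no out-edges | ready=[4, 7] | order so far=[5, 0, 6, 3, 2, 1]
  pop 4: no out-edges | ready=[7] | order so far=[5, 0, 6, 3, 2, 1, 4]
  pop 7: no out-edges | ready=[] | order so far=[5, 0, 6, 3, 2, 1, 4, 7]
New canonical toposort: [5, 0, 6, 3, 2, 1, 4, 7]
Compare positions:
  Node 0: index 1 -> 1 (same)
  Node 1: index 5 -> 5 (same)
  Node 2: index 3 -> 4 (moved)
  Node 3: index 4 -> 3 (moved)
  Node 4: index 6 -> 6 (same)
  Node 5: index 0 -> 0 (same)
  Node 6: index 2 -> 2 (same)
  Node 7: index 7 -> 7 (same)
Nodes that changed position: 2 3

Answer: 2 3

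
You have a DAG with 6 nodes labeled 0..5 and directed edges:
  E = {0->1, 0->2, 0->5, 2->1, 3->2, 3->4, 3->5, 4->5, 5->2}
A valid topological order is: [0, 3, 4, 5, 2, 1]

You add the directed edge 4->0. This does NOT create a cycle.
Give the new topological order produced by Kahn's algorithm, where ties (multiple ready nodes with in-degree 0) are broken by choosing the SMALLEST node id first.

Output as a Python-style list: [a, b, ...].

Old toposort: [0, 3, 4, 5, 2, 1]
Added edge: 4->0
Position of 4 (2) > position of 0 (0). Must reorder: 4 must now come before 0.
Run Kahn's algorithm (break ties by smallest node id):
  initial in-degrees: [1, 2, 3, 0, 1, 3]
  ready (indeg=0): [3]
  pop 3: indeg[2]->2; indeg[4]->0; indeg[5]->2 | ready=[4] | order so far=[3]
  pop 4: indeg[0]->0; indeg[5]->1 | ready=[0] | order so far=[3, 4]
  pop 0: indeg[1]->1; indeg[2]->1; indeg[5]->0 | ready=[5] | order so far=[3, 4, 0]
  pop 5: indeg[2]->0 | ready=[2] | order so far=[3, 4, 0, 5]
  pop 2: indeg[1]->0 | ready=[1] | order so far=[3, 4, 0, 5, 2]
  pop 1: no out-edges | ready=[] | order so far=[3, 4, 0, 5, 2, 1]
  Result: [3, 4, 0, 5, 2, 1]

Answer: [3, 4, 0, 5, 2, 1]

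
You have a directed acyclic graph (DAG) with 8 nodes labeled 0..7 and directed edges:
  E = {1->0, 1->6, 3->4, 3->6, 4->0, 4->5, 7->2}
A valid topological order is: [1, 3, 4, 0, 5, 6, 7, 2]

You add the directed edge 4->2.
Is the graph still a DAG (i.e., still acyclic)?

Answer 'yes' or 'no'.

Given toposort: [1, 3, 4, 0, 5, 6, 7, 2]
Position of 4: index 2; position of 2: index 7
New edge 4->2: forward
Forward edge: respects the existing order. Still a DAG, same toposort still valid.
Still a DAG? yes

Answer: yes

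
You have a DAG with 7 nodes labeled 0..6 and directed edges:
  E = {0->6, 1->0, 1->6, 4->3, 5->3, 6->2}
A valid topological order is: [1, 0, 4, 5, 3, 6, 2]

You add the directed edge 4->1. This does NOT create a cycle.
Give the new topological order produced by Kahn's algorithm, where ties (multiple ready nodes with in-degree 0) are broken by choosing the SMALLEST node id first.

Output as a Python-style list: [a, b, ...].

Answer: [4, 1, 0, 5, 3, 6, 2]

Derivation:
Old toposort: [1, 0, 4, 5, 3, 6, 2]
Added edge: 4->1
Position of 4 (2) > position of 1 (0). Must reorder: 4 must now come before 1.
Run Kahn's algorithm (break ties by smallest node id):
  initial in-degrees: [1, 1, 1, 2, 0, 0, 2]
  ready (indeg=0): [4, 5]
  pop 4: indeg[1]->0; indeg[3]->1 | ready=[1, 5] | order so far=[4]
  pop 1: indeg[0]->0; indeg[6]->1 | ready=[0, 5] | order so far=[4, 1]
  pop 0: indeg[6]->0 | ready=[5, 6] | order so far=[4, 1, 0]
  pop 5: indeg[3]->0 | ready=[3, 6] | order so far=[4, 1, 0, 5]
  pop 3: no out-edges | ready=[6] | order so far=[4, 1, 0, 5, 3]
  pop 6: indeg[2]->0 | ready=[2] | order so far=[4, 1, 0, 5, 3, 6]
  pop 2: no out-edges | ready=[] | order so far=[4, 1, 0, 5, 3, 6, 2]
  Result: [4, 1, 0, 5, 3, 6, 2]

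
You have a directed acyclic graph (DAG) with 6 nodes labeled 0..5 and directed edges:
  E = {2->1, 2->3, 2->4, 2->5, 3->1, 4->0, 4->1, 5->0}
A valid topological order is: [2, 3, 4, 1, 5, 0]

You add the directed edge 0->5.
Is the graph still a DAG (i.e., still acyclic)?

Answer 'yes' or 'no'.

Given toposort: [2, 3, 4, 1, 5, 0]
Position of 0: index 5; position of 5: index 4
New edge 0->5: backward (u after v in old order)
Backward edge: old toposort is now invalid. Check if this creates a cycle.
Does 5 already reach 0? Reachable from 5: [0, 5]. YES -> cycle!
Still a DAG? no

Answer: no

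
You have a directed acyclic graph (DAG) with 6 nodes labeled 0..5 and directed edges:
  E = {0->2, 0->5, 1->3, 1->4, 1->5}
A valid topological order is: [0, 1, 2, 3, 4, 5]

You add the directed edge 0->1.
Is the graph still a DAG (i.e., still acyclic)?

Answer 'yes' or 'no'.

Given toposort: [0, 1, 2, 3, 4, 5]
Position of 0: index 0; position of 1: index 1
New edge 0->1: forward
Forward edge: respects the existing order. Still a DAG, same toposort still valid.
Still a DAG? yes

Answer: yes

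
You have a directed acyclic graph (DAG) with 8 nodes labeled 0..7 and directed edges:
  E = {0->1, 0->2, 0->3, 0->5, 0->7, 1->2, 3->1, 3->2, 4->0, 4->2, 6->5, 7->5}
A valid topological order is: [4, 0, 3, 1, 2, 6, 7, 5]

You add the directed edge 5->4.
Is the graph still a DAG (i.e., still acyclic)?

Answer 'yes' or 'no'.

Answer: no

Derivation:
Given toposort: [4, 0, 3, 1, 2, 6, 7, 5]
Position of 5: index 7; position of 4: index 0
New edge 5->4: backward (u after v in old order)
Backward edge: old toposort is now invalid. Check if this creates a cycle.
Does 4 already reach 5? Reachable from 4: [0, 1, 2, 3, 4, 5, 7]. YES -> cycle!
Still a DAG? no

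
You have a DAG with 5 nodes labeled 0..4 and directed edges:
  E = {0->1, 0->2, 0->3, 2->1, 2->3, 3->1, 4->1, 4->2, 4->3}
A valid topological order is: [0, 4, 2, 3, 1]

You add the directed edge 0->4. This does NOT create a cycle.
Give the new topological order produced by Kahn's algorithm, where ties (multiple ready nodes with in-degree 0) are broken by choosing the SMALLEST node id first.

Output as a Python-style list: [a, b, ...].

Old toposort: [0, 4, 2, 3, 1]
Added edge: 0->4
Position of 0 (0) < position of 4 (1). Old order still valid.
Run Kahn's algorithm (break ties by smallest node id):
  initial in-degrees: [0, 4, 2, 3, 1]
  ready (indeg=0): [0]
  pop 0: indeg[1]->3; indeg[2]->1; indeg[3]->2; indeg[4]->0 | ready=[4] | order so far=[0]
  pop 4: indeg[1]->2; indeg[2]->0; indeg[3]->1 | ready=[2] | order so far=[0, 4]
  pop 2: indeg[1]->1; indeg[3]->0 | ready=[3] | order so far=[0, 4, 2]
  pop 3: indeg[1]->0 | ready=[1] | order so far=[0, 4, 2, 3]
  pop 1: no out-edges | ready=[] | order so far=[0, 4, 2, 3, 1]
  Result: [0, 4, 2, 3, 1]

Answer: [0, 4, 2, 3, 1]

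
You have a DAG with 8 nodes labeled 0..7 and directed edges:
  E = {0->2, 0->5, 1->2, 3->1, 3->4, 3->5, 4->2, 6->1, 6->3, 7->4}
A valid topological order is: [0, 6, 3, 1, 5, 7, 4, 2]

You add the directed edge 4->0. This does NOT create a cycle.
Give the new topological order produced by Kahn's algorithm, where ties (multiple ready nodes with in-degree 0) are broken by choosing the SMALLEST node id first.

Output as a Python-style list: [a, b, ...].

Answer: [6, 3, 1, 7, 4, 0, 2, 5]

Derivation:
Old toposort: [0, 6, 3, 1, 5, 7, 4, 2]
Added edge: 4->0
Position of 4 (6) > position of 0 (0). Must reorder: 4 must now come before 0.
Run Kahn's algorithm (break ties by smallest node id):
  initial in-degrees: [1, 2, 3, 1, 2, 2, 0, 0]
  ready (indeg=0): [6, 7]
  pop 6: indeg[1]->1; indeg[3]->0 | ready=[3, 7] | order so far=[6]
  pop 3: indeg[1]->0; indeg[4]->1; indeg[5]->1 | ready=[1, 7] | order so far=[6, 3]
  pop 1: indeg[2]->2 | ready=[7] | order so far=[6, 3, 1]
  pop 7: indeg[4]->0 | ready=[4] | order so far=[6, 3, 1, 7]
  pop 4: indeg[0]->0; indeg[2]->1 | ready=[0] | order so far=[6, 3, 1, 7, 4]
  pop 0: indeg[2]->0; indeg[5]->0 | ready=[2, 5] | order so far=[6, 3, 1, 7, 4, 0]
  pop 2: no out-edges | ready=[5] | order so far=[6, 3, 1, 7, 4, 0, 2]
  pop 5: no out-edges | ready=[] | order so far=[6, 3, 1, 7, 4, 0, 2, 5]
  Result: [6, 3, 1, 7, 4, 0, 2, 5]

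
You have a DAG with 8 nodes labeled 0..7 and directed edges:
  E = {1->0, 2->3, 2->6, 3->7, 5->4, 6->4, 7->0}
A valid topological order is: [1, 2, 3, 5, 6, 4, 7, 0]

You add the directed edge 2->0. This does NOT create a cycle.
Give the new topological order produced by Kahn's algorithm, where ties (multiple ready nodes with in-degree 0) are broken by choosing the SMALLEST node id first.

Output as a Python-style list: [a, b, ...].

Old toposort: [1, 2, 3, 5, 6, 4, 7, 0]
Added edge: 2->0
Position of 2 (1) < position of 0 (7). Old order still valid.
Run Kahn's algorithm (break ties by smallest node id):
  initial in-degrees: [3, 0, 0, 1, 2, 0, 1, 1]
  ready (indeg=0): [1, 2, 5]
  pop 1: indeg[0]->2 | ready=[2, 5] | order so far=[1]
  pop 2: indeg[0]->1; indeg[3]->0; indeg[6]->0 | ready=[3, 5, 6] | order so far=[1, 2]
  pop 3: indeg[7]->0 | ready=[5, 6, 7] | order so far=[1, 2, 3]
  pop 5: indeg[4]->1 | ready=[6, 7] | order so far=[1, 2, 3, 5]
  pop 6: indeg[4]->0 | ready=[4, 7] | order so far=[1, 2, 3, 5, 6]
  pop 4: no out-edges | ready=[7] | order so far=[1, 2, 3, 5, 6, 4]
  pop 7: indeg[0]->0 | ready=[0] | order so far=[1, 2, 3, 5, 6, 4, 7]
  pop 0: no out-edges | ready=[] | order so far=[1, 2, 3, 5, 6, 4, 7, 0]
  Result: [1, 2, 3, 5, 6, 4, 7, 0]

Answer: [1, 2, 3, 5, 6, 4, 7, 0]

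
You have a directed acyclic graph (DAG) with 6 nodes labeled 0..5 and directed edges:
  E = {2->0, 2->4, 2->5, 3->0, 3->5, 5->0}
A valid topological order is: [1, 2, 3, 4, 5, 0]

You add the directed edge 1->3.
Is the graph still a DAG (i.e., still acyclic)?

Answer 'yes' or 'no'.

Given toposort: [1, 2, 3, 4, 5, 0]
Position of 1: index 0; position of 3: index 2
New edge 1->3: forward
Forward edge: respects the existing order. Still a DAG, same toposort still valid.
Still a DAG? yes

Answer: yes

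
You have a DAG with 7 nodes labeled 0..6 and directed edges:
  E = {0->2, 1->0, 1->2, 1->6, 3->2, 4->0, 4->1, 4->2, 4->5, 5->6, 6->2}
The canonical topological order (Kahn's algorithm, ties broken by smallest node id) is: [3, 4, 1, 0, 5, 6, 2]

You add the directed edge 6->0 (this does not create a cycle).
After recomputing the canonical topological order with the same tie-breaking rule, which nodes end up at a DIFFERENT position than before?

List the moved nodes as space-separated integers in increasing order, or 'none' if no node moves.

Old toposort: [3, 4, 1, 0, 5, 6, 2]
Added edge 6->0
Recompute Kahn (smallest-id tiebreak):
  initial in-degrees: [3, 1, 5, 0, 0, 1, 2]
  ready (indeg=0): [3, 4]
  pop 3: indeg[2]->4 | ready=[4] | order so far=[3]
  pop 4: indeg[0]->2; indeg[1]->0; indeg[2]->3; indeg[5]->0 | ready=[1, 5] | order so far=[3, 4]
  pop 1: indeg[0]->1; indeg[2]->2; indeg[6]->1 | ready=[5] | order so far=[3, 4, 1]
  pop 5: indeg[6]->0 | ready=[6] | order so far=[3, 4, 1, 5]
  pop 6: indeg[0]->0; indeg[2]->1 | ready=[0] | order so far=[3, 4, 1, 5, 6]
  pop 0: indeg[2]->0 | ready=[2] | order so far=[3, 4, 1, 5, 6, 0]
  pop 2: no out-edges | ready=[] | order so far=[3, 4, 1, 5, 6, 0, 2]
New canonical toposort: [3, 4, 1, 5, 6, 0, 2]
Compare positions:
  Node 0: index 3 -> 5 (moved)
  Node 1: index 2 -> 2 (same)
  Node 2: index 6 -> 6 (same)
  Node 3: index 0 -> 0 (same)
  Node 4: index 1 -> 1 (same)
  Node 5: index 4 -> 3 (moved)
  Node 6: index 5 -> 4 (moved)
Nodes that changed position: 0 5 6

Answer: 0 5 6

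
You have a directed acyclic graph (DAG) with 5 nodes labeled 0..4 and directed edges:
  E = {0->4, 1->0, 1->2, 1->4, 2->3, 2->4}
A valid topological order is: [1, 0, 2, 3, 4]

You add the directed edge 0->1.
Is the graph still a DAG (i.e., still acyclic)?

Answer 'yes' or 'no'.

Answer: no

Derivation:
Given toposort: [1, 0, 2, 3, 4]
Position of 0: index 1; position of 1: index 0
New edge 0->1: backward (u after v in old order)
Backward edge: old toposort is now invalid. Check if this creates a cycle.
Does 1 already reach 0? Reachable from 1: [0, 1, 2, 3, 4]. YES -> cycle!
Still a DAG? no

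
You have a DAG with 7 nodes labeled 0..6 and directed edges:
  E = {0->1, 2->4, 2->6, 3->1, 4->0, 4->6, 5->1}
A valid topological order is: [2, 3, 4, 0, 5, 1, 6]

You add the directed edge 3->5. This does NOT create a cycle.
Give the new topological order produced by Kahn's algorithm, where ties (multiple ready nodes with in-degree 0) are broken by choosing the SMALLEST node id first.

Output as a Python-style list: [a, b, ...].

Answer: [2, 3, 4, 0, 5, 1, 6]

Derivation:
Old toposort: [2, 3, 4, 0, 5, 1, 6]
Added edge: 3->5
Position of 3 (1) < position of 5 (4). Old order still valid.
Run Kahn's algorithm (break ties by smallest node id):
  initial in-degrees: [1, 3, 0, 0, 1, 1, 2]
  ready (indeg=0): [2, 3]
  pop 2: indeg[4]->0; indeg[6]->1 | ready=[3, 4] | order so far=[2]
  pop 3: indeg[1]->2; indeg[5]->0 | ready=[4, 5] | order so far=[2, 3]
  pop 4: indeg[0]->0; indeg[6]->0 | ready=[0, 5, 6] | order so far=[2, 3, 4]
  pop 0: indeg[1]->1 | ready=[5, 6] | order so far=[2, 3, 4, 0]
  pop 5: indeg[1]->0 | ready=[1, 6] | order so far=[2, 3, 4, 0, 5]
  pop 1: no out-edges | ready=[6] | order so far=[2, 3, 4, 0, 5, 1]
  pop 6: no out-edges | ready=[] | order so far=[2, 3, 4, 0, 5, 1, 6]
  Result: [2, 3, 4, 0, 5, 1, 6]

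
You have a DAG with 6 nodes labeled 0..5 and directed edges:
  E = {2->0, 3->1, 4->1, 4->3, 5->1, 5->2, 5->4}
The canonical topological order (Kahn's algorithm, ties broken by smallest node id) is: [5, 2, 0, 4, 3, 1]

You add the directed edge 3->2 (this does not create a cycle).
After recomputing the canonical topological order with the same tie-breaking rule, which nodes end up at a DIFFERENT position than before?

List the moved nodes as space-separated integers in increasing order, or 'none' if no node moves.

Old toposort: [5, 2, 0, 4, 3, 1]
Added edge 3->2
Recompute Kahn (smallest-id tiebreak):
  initial in-degrees: [1, 3, 2, 1, 1, 0]
  ready (indeg=0): [5]
  pop 5: indeg[1]->2; indeg[2]->1; indeg[4]->0 | ready=[4] | order so far=[5]
  pop 4: indeg[1]->1; indeg[3]->0 | ready=[3] | order so far=[5, 4]
  pop 3: indeg[1]->0; indeg[2]->0 | ready=[1, 2] | order so far=[5, 4, 3]
  pop 1: no out-edges | ready=[2] | order so far=[5, 4, 3, 1]
  pop 2: indeg[0]->0 | ready=[0] | order so far=[5, 4, 3, 1, 2]
  pop 0: no out-edges | ready=[] | order so far=[5, 4, 3, 1, 2, 0]
New canonical toposort: [5, 4, 3, 1, 2, 0]
Compare positions:
  Node 0: index 2 -> 5 (moved)
  Node 1: index 5 -> 3 (moved)
  Node 2: index 1 -> 4 (moved)
  Node 3: index 4 -> 2 (moved)
  Node 4: index 3 -> 1 (moved)
  Node 5: index 0 -> 0 (same)
Nodes that changed position: 0 1 2 3 4

Answer: 0 1 2 3 4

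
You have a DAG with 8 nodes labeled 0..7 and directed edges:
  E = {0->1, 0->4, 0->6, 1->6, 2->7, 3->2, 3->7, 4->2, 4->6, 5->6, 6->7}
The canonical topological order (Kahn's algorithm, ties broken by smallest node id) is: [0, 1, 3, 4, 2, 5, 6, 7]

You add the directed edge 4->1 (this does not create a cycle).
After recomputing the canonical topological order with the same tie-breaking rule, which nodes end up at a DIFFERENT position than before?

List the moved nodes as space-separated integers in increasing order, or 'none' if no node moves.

Old toposort: [0, 1, 3, 4, 2, 5, 6, 7]
Added edge 4->1
Recompute Kahn (smallest-id tiebreak):
  initial in-degrees: [0, 2, 2, 0, 1, 0, 4, 3]
  ready (indeg=0): [0, 3, 5]
  pop 0: indeg[1]->1; indeg[4]->0; indeg[6]->3 | ready=[3, 4, 5] | order so far=[0]
  pop 3: indeg[2]->1; indeg[7]->2 | ready=[4, 5] | order so far=[0, 3]
  pop 4: indeg[1]->0; indeg[2]->0; indeg[6]->2 | ready=[1, 2, 5] | order so far=[0, 3, 4]
  pop 1: indeg[6]->1 | ready=[2, 5] | order so far=[0, 3, 4, 1]
  pop 2: indeg[7]->1 | ready=[5] | order so far=[0, 3, 4, 1, 2]
  pop 5: indeg[6]->0 | ready=[6] | order so far=[0, 3, 4, 1, 2, 5]
  pop 6: indeg[7]->0 | ready=[7] | order so far=[0, 3, 4, 1, 2, 5, 6]
  pop 7: no out-edges | ready=[] | order so far=[0, 3, 4, 1, 2, 5, 6, 7]
New canonical toposort: [0, 3, 4, 1, 2, 5, 6, 7]
Compare positions:
  Node 0: index 0 -> 0 (same)
  Node 1: index 1 -> 3 (moved)
  Node 2: index 4 -> 4 (same)
  Node 3: index 2 -> 1 (moved)
  Node 4: index 3 -> 2 (moved)
  Node 5: index 5 -> 5 (same)
  Node 6: index 6 -> 6 (same)
  Node 7: index 7 -> 7 (same)
Nodes that changed position: 1 3 4

Answer: 1 3 4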